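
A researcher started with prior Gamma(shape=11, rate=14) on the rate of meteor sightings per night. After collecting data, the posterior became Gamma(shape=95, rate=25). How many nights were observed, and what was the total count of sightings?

n = 11 nights with total 84 sightings

A Gamma(α, β) prior (rate parametrization) on a Poisson rate with n observations summing to S gives posterior Gamma(α+S, β+n).
Matching: Σxᵢ = 95 − 11 = 84 and n = 25 − 14 = 11.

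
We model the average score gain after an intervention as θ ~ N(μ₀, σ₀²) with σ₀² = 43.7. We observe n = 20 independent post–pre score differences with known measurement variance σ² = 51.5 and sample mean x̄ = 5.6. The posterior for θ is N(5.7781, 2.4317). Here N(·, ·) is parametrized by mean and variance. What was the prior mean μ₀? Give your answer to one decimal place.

μ₀ = 8.8

The posterior mean is a precision-weighted average: μ_n = (τ₀μ₀ + τ_data·x̄)/(τ₀+τ_data), with τ₀=1/σ₀² and τ_data=n/σ².
Here τ₀ = 1/43.7 = 0.022883 and τ_data = 20/51.5 = 0.388350, so τ_n = 0.411233.
Rearranging for μ₀: μ₀ = (μ_n·τ_n − τ_data·x̄)/τ₀ = (5.7781·0.411233 − 0.388350·5.6) / 0.022883 = 0.201385/0.022883 ≈ 8.8.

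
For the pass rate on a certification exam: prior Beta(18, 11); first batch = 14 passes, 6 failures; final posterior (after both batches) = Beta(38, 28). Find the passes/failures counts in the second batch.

Because Beta–binomial updating is additive in the counts, the combined data contributed (α_post−α_prior, β_post−β_prior) successes and failures.
Total across both batches: 38−18=20 passes, 28−11=17 failures.
Subtract the first batch: 20−14=6 passes and 17−6=11 failures.

6 passes and 11 failures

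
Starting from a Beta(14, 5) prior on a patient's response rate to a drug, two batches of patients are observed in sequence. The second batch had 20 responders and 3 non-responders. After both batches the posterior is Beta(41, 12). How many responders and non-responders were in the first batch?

7 responders and 4 non-responders

Because Beta–binomial updating is additive in the counts, the combined data contributed (α_post−α_prior, β_post−β_prior) successes and failures.
Total across both batches: 41−14=27 responders, 12−5=7 non-responders.
Subtract the second batch: 27−20=7 responders and 7−3=4 non-responders.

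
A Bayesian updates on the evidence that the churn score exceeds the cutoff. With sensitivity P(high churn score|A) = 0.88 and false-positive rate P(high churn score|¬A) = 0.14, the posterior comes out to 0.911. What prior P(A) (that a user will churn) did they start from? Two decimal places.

Bayes' rule in odds form gives O(A|E) = O(A)·[P(E|A)/P(E|¬A)], hence O(A) = O(A|E)/LR.
Posterior odds = 0.911/(1−0.911) = 10.2360. LR = 0.88/0.14 = 6.2857.
Prior odds = 10.2360/6.2857 = 1.6285, so P(A) = 1.6285/(1+1.6285) ≈ 0.62.

P(A) = 0.62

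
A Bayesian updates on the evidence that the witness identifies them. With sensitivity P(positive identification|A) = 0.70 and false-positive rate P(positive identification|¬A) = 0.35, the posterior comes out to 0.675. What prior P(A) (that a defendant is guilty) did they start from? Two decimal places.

In odds form, posterior odds = prior odds × likelihood ratio, so prior odds = posterior odds ÷ LR.
Posterior odds = 0.675/(1−0.675) = 2.0769. LR = 0.70/0.35 = 2.0000.
Prior odds = 2.0769/2.0000 = 1.0385, so P(A) = 1.0385/(1+1.0385) ≈ 0.51.

P(A) = 0.51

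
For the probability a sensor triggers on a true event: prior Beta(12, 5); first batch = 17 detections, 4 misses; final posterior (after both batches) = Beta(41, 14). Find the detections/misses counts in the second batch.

Sequential conjugate updates are equivalent to a single update on the pooled data, so total successes = posterior α − prior α and total failures = posterior β − prior β.
Total across both batches: 41−12=29 detections, 14−5=9 misses.
Subtract the first batch: 29−17=12 detections and 9−4=5 misses.

12 detections and 5 misses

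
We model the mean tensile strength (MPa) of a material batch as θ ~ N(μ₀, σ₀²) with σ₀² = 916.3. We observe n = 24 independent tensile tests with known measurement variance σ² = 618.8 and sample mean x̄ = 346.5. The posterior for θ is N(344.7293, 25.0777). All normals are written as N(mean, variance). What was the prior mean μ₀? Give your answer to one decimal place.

With known observation variance, the Normal–Normal posterior has precision τ_n = τ₀ + n/σ² and mean μ_n = (τ₀μ₀ + (n/σ²)x̄)/τ_n.
Here τ₀ = 1/916.3 = 0.001091 and τ_data = 24/618.8 = 0.038785, so τ_n = 0.039876.
Rearranging for μ₀: μ₀ = (μ_n·τ_n − τ_data·x̄)/τ₀ = (344.7293·0.039876 − 0.038785·346.5) / 0.001091 = 0.307423/0.001091 ≈ 281.8.

μ₀ = 281.8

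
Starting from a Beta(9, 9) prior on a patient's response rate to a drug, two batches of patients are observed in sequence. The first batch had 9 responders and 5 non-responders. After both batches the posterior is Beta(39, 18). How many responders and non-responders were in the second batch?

Because Beta–binomial updating is additive in the counts, the combined data contributed (α_post−α_prior, β_post−β_prior) successes and failures.
Total across both batches: 39−9=30 responders, 18−9=9 non-responders.
Subtract the first batch: 30−9=21 responders and 9−5=4 non-responders.

21 responders and 4 non-responders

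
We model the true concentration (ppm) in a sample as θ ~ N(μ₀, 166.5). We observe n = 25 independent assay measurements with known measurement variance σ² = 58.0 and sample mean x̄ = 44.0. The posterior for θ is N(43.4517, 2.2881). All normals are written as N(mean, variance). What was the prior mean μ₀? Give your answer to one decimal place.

With known observation variance, the Normal–Normal posterior has precision τ_n = τ₀ + n/σ² and mean μ_n = (τ₀μ₀ + (n/σ²)x̄)/τ_n.
Here τ₀ = 1/166.5 = 0.006006 and τ_data = 25/58.0 = 0.431034, so τ_n = 0.437040.
Rearranging for μ₀: μ₀ = (μ_n·τ_n − τ_data·x̄)/τ₀ = (43.4517·0.437040 − 0.431034·44.0) / 0.006006 = 0.024635/0.006006 ≈ 4.1.

μ₀ = 4.1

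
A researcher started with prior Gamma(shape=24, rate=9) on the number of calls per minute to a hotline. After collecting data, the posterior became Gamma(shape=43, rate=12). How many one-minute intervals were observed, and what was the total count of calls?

n = 3 one-minute intervals with total 19 calls

A Gamma(α, β) prior (rate parametrization) on a Poisson rate with n observations summing to S gives posterior Gamma(α+S, β+n).
Matching: Σxᵢ = 43 − 24 = 19 and n = 12 − 9 = 3.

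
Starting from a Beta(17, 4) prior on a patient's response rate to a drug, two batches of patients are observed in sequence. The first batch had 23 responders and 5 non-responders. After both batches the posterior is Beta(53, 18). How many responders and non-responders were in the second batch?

Because Beta–binomial updating is additive in the counts, the combined data contributed (α_post−α_prior, β_post−β_prior) successes and failures.
Total across both batches: 53−17=36 responders, 18−4=14 non-responders.
Subtract the first batch: 36−23=13 responders and 14−5=9 non-responders.

13 responders and 9 non-responders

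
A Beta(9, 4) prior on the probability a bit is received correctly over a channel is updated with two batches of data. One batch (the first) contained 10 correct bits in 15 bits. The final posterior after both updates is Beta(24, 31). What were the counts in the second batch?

5 correct bits and 22 errors

Because Beta–binomial updating is additive in the counts, the combined data contributed (α_post−α_prior, β_post−β_prior) successes and failures.
Total across both batches: 24−9=15 correct bits, 31−4=27 errors.
Subtract the first batch: 15−10=5 correct bits and 27−5=22 errors.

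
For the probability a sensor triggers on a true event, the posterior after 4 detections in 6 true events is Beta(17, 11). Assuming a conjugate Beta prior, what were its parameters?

Beta(13, 9)

A Beta(a, b) prior with s successes and f failures in binomial data gives a Beta(a+s, b+f) posterior.
So a = 17 − 4 = 13 and b = 11 − 2 = 9.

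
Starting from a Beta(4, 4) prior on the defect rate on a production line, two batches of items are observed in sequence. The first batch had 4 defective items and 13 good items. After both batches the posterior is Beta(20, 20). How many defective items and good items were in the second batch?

12 defective items and 3 good items

Because Beta–binomial updating is additive in the counts, the combined data contributed (α_post−α_prior, β_post−β_prior) successes and failures.
Total across both batches: 20−4=16 defective items, 20−4=16 good items.
Subtract the first batch: 16−4=12 defective items and 16−13=3 good items.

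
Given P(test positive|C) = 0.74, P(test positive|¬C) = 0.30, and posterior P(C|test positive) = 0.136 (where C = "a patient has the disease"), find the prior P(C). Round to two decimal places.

P(C) = 0.06

Bayes' rule in odds form gives O(C|E) = O(C)·[P(E|C)/P(E|¬C)], hence O(C) = O(C|E)/LR.
Posterior odds = 0.136/(1−0.136) = 0.1574. LR = 0.74/0.30 = 2.4667.
Prior odds = 0.1574/2.4667 = 0.0638, so P(C) = 0.0638/(1+0.0638) ≈ 0.06.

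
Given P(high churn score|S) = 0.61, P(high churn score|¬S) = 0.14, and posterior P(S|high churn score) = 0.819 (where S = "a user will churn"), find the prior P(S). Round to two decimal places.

P(S) = 0.51

Bayes' rule in odds form gives O(S|E) = O(S)·[P(E|S)/P(E|¬S)], hence O(S) = O(S|E)/LR.
Posterior odds = 0.819/(1−0.819) = 4.5249. LR = 0.61/0.14 = 4.3571.
Prior odds = 4.5249/4.3571 = 1.0385, so P(S) = 1.0385/(1+1.0385) ≈ 0.51.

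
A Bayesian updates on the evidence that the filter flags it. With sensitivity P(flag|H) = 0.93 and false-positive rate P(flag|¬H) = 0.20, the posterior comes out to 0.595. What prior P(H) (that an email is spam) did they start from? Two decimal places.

P(H) = 0.24

Bayes' rule in odds form gives O(H|E) = O(H)·[P(E|H)/P(E|¬H)], hence O(H) = O(H|E)/LR.
Posterior odds = 0.595/(1−0.595) = 1.4691. LR = 0.93/0.20 = 4.6500.
Prior odds = 1.4691/4.6500 = 0.3159, so P(H) = 0.3159/(1+0.3159) ≈ 0.24.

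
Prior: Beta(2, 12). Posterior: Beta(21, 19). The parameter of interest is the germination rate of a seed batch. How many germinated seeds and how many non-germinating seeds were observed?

Under Beta–binomial conjugacy the posterior parameters are (a+s, b+f).
So s = 21 − 2 = 19 and f = 19 − 12 = 7.

19 germinated seeds and 7 non-germinating seeds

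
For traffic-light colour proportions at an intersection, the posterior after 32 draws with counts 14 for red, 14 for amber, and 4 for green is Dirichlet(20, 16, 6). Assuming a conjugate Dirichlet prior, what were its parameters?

Dirichlet(6, 2, 2)

For a Dirichlet(α) prior with multinomial counts c, the posterior is Dirichlet(α + c) componentwise.
Subtract each count from the matching posterior parameter: 20−14=6, 16−14=2, 6−4=2.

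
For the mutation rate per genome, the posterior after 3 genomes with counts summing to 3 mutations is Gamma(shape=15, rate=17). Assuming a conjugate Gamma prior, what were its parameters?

A Gamma(α, β) prior (rate parametrization) on a Poisson rate with n observations summing to S gives posterior Gamma(α+S, β+n).
So α = 15 − 3 = 12 and β = 17 − 3 = 14.

Gamma(shape=12, rate=14)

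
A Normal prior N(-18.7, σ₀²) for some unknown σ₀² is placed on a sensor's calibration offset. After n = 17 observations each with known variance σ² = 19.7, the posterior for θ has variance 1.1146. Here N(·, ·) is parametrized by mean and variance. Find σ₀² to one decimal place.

For the Normal–Normal model with known σ², precisions add: τ_n = τ₀ + n/σ².
So 1/σ₀² = 1/1.1146 − 17/19.7 = 0.897183 − 0.862944 = 0.034239.
Hence σ₀² = 1/0.034239 ≈ 29.2.

σ₀² = 29.2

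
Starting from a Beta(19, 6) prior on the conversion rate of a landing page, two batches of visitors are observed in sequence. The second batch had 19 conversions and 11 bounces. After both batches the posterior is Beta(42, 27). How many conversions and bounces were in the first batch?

4 conversions and 10 bounces

Sequential conjugate updates are equivalent to a single update on the pooled data, so total successes = posterior α − prior α and total failures = posterior β − prior β.
Total across both batches: 42−19=23 conversions, 27−6=21 bounces.
Subtract the second batch: 23−19=4 conversions and 21−11=10 bounces.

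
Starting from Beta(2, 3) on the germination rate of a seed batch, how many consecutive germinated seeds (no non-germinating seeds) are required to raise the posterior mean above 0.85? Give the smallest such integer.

After k germinated seeds and 0 non-germinating seeds the posterior is Beta(2+k, 3), with mean (2+k)/(2+3+k).
Set (2+k)/(5+k) > 0.85 and solve: k > (0.85·5 − 2)/(1 − 0.85) = 15.000.
The smallest integer exceeding 15.000 is 16.

k = 16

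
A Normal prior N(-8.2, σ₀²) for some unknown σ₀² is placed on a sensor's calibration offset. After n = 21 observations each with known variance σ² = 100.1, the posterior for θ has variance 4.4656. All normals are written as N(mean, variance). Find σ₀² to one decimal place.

σ₀² = 70.7

Posterior precision equals prior precision plus data precision: 1/σ_n² = 1/σ₀² + n/σ².
So 1/σ₀² = 1/4.4656 − 21/100.1 = 0.223934 − 0.209790 = 0.014144.
Hence σ₀² = 1/0.014144 ≈ 70.7.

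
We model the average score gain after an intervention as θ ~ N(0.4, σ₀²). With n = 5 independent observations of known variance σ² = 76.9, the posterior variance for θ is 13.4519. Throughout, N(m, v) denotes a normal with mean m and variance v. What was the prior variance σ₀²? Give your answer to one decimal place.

For the Normal–Normal model with known σ², precisions add: τ_n = τ₀ + n/σ².
So 1/σ₀² = 1/13.4519 − 5/76.9 = 0.074339 − 0.065020 = 0.009319.
Hence σ₀² = 1/0.009319 ≈ 107.3.

σ₀² = 107.3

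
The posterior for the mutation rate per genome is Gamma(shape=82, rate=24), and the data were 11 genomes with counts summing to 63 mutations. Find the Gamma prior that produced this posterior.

Gamma–Poisson conjugacy: posterior shape = α + Σxᵢ, posterior rate = β + n.
So α = 82 − 63 = 19 and β = 24 − 11 = 13.

Gamma(shape=19, rate=13)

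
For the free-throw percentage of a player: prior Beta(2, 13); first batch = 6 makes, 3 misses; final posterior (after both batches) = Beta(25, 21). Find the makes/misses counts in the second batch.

Sequential conjugate updates are equivalent to a single update on the pooled data, so total successes = posterior α − prior α and total failures = posterior β − prior β.
Total across both batches: 25−2=23 makes, 21−13=8 misses.
Subtract the first batch: 23−6=17 makes and 8−3=5 misses.

17 makes and 5 misses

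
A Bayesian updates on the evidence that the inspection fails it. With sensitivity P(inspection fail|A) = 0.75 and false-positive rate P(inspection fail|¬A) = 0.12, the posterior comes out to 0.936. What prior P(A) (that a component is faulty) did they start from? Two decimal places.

Bayes' rule in odds form gives O(A|E) = O(A)·[P(E|A)/P(E|¬A)], hence O(A) = O(A|E)/LR.
Posterior odds = 0.936/(1−0.936) = 14.6250. LR = 0.75/0.12 = 6.2500.
Prior odds = 14.6250/6.2500 = 2.3400, so P(A) = 2.3400/(1+2.3400) ≈ 0.70.

P(A) = 0.70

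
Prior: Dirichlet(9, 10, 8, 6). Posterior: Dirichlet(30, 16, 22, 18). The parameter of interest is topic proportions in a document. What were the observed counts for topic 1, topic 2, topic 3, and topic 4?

For a Dirichlet(α) prior with multinomial counts c, the posterior is Dirichlet(α + c) componentwise.
Counts are posterior − prior componentwise: 30−9=21, 16−10=6, 22−8=14, 18−6=12.

counts (21, 6, 14, 12)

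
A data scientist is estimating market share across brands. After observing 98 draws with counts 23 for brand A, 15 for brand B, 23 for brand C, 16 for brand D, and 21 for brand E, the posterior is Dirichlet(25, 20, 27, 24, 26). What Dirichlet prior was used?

For a Dirichlet(α) prior with multinomial counts c, the posterior is Dirichlet(α + c) componentwise.
Subtract each count from the matching posterior parameter: 25−23=2, 20−15=5, 27−23=4, 24−16=8, 26−21=5.

Dirichlet(2, 5, 4, 8, 5)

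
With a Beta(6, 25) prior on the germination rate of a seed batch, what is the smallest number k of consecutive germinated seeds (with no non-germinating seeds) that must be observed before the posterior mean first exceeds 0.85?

After k germinated seeds and 0 non-germinating seeds the posterior is Beta(6+k, 25), with mean (6+k)/(6+25+k).
Set (6+k)/(31+k) > 0.85 and solve: k > (0.85·31 − 6)/(1 − 0.85) = 135.667.
The smallest integer exceeding 135.667 is 136.

k = 136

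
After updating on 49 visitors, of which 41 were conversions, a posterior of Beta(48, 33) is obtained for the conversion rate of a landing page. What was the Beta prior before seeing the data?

Beta(7, 25)

Under Beta–binomial conjugacy the posterior parameters are (α+s, β+f).
Subtract the data counts: 48−41=7, 33−8=25.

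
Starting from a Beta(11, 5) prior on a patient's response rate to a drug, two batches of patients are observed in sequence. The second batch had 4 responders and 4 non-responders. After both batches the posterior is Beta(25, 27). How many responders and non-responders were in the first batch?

Because Beta–binomial updating is additive in the counts, the combined data contributed (α_post−α_prior, β_post−β_prior) successes and failures.
Total across both batches: 25−11=14 responders, 27−5=22 non-responders.
Subtract the second batch: 14−4=10 responders and 22−4=18 non-responders.

10 responders and 18 non-responders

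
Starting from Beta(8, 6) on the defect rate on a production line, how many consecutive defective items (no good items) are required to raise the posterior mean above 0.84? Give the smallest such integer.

k = 24

After k defective items and 0 good items the posterior is Beta(8+k, 6), with mean (8+k)/(8+6+k).
Set (8+k)/(14+k) > 0.84 and solve: k > (0.84·14 − 8)/(1 − 0.84) = 23.500.
The smallest integer exceeding 23.500 is 24, and checking k=24: (32)/(38) = 0.8421 > 0.84.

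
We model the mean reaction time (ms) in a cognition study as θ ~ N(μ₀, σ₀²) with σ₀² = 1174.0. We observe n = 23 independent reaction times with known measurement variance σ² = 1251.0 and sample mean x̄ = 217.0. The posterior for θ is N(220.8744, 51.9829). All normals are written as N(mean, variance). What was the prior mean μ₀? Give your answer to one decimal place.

With known observation variance, the Normal–Normal posterior has precision τ_n = τ₀ + n/σ² and mean μ_n = (τ₀μ₀ + (n/σ²)x̄)/τ_n.
Here τ₀ = 1/1174.0 = 0.000852 and τ_data = 23/1251.0 = 0.018385, so τ_n = 0.019237.
Rearranging for μ₀: μ₀ = (μ_n·τ_n − τ_data·x̄)/τ₀ = (220.8744·0.019237 − 0.018385·217.0) / 0.000852 = 0.259416/0.000852 ≈ 304.5.

μ₀ = 304.5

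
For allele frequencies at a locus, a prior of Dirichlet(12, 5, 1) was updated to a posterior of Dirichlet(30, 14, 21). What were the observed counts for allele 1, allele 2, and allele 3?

For a Dirichlet(α) prior with multinomial counts c, the posterior is Dirichlet(α + c) componentwise.
Counts are posterior − prior componentwise: 30−12=18, 14−5=9, 21−1=20.

counts (18, 9, 20)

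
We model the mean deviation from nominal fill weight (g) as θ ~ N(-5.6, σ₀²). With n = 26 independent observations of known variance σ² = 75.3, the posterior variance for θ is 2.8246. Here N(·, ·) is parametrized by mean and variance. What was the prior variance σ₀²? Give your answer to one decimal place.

σ₀² = 114.3

For the Normal–Normal model with known σ², precisions add: τ_n = τ₀ + n/σ².
So 1/σ₀² = 1/2.8246 − 26/75.3 = 0.354032 − 0.345286 = 0.008746.
Hence σ₀² = 1/0.008746 ≈ 114.3.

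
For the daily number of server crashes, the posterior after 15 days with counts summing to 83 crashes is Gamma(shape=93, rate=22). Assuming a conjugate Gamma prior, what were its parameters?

Gamma(shape=10, rate=7)

A Gamma(α, β) prior (rate parametrization) on a Poisson rate with n observations summing to S gives posterior Gamma(α+S, β+n).
So α = 93 − 83 = 10 and β = 22 − 15 = 7.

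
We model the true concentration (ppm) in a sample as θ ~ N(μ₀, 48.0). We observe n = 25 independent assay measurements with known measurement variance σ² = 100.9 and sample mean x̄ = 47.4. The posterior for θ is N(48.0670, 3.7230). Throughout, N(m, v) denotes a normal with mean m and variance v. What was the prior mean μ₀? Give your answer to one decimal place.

With known observation variance, the Normal–Normal posterior has precision τ_n = τ₀ + n/σ² and mean μ_n = (τ₀μ₀ + (n/σ²)x̄)/τ_n.
Here τ₀ = 1/48.0 = 0.020833 and τ_data = 25/100.9 = 0.247770, so τ_n = 0.268603.
Rearranging for μ₀: μ₀ = (μ_n·τ_n − τ_data·x̄)/τ₀ = (48.0670·0.268603 − 0.247770·47.4) / 0.020833 = 1.166642/0.020833 ≈ 56.0.

μ₀ = 56.0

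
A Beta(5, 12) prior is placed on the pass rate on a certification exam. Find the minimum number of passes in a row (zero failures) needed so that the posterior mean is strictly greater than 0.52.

k = 9

After k passes and 0 failures the posterior is Beta(5+k, 12), with mean (5+k)/(5+12+k).
Set (5+k)/(17+k) > 0.52 and solve: k > (0.52·17 − 5)/(1 − 0.52) = 8.000.
The smallest integer exceeding 8.000 is 9, and checking k=9: (14)/(26) = 0.5385 > 0.52.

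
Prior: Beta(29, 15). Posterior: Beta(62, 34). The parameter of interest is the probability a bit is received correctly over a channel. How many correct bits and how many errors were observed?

Beta is conjugate to the binomial likelihood: posterior = Beta(α+s, β+f).
Match parameters: s=62−29=33, f=34−15=19.

33 correct bits and 19 errors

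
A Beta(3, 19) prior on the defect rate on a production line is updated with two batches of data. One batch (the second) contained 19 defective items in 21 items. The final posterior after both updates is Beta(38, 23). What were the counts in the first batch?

16 defective items and 2 good items

Sequential conjugate updates are equivalent to a single update on the pooled data, so total successes = posterior α − prior α and total failures = posterior β − prior β.
Total across both batches: 38−3=35 defective items, 23−19=4 good items.
Subtract the second batch: 35−19=16 defective items and 4−2=2 good items.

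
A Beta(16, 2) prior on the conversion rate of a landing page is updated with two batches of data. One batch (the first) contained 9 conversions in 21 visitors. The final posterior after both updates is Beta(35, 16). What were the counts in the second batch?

Because Beta–binomial updating is additive in the counts, the combined data contributed (α_post−α_prior, β_post−β_prior) successes and failures.
Total across both batches: 35−16=19 conversions, 16−2=14 bounces.
Subtract the first batch: 19−9=10 conversions and 14−12=2 bounces.

10 conversions and 2 bounces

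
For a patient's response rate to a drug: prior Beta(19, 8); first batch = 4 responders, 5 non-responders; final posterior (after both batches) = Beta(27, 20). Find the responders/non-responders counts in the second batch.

4 responders and 7 non-responders

Sequential conjugate updates are equivalent to a single update on the pooled data, so total successes = posterior α − prior α and total failures = posterior β − prior β.
Total across both batches: 27−19=8 responders, 20−8=12 non-responders.
Subtract the first batch: 8−4=4 responders and 12−5=7 non-responders.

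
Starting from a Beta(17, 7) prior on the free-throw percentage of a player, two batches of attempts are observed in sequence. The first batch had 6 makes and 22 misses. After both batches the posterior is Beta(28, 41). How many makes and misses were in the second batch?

5 makes and 12 misses

Because Beta–binomial updating is additive in the counts, the combined data contributed (α_post−α_prior, β_post−β_prior) successes and failures.
Total across both batches: 28−17=11 makes, 41−7=34 misses.
Subtract the first batch: 11−6=5 makes and 34−22=12 misses.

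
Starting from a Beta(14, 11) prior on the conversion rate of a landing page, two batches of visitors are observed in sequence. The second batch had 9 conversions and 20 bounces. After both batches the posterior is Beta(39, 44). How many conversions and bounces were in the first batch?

Because Beta–binomial updating is additive in the counts, the combined data contributed (α_post−α_prior, β_post−β_prior) successes and failures.
Total across both batches: 39−14=25 conversions, 44−11=33 bounces.
Subtract the second batch: 25−9=16 conversions and 33−20=13 bounces.

16 conversions and 13 bounces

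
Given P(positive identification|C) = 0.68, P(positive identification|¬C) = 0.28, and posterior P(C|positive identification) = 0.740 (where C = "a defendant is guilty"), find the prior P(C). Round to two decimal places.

P(C) = 0.54

Bayes' rule in odds form gives O(C|E) = O(C)·[P(E|C)/P(E|¬C)], hence O(C) = O(C|E)/LR.
Posterior odds = 0.740/(1−0.740) = 2.8462. LR = 0.68/0.28 = 2.4286.
Prior odds = 2.8462/2.4286 = 1.1720, so P(C) = 1.1720/(1+1.1720) ≈ 0.54.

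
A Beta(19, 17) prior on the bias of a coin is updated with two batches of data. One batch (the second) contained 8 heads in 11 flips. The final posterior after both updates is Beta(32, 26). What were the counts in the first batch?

5 heads and 6 tails

Sequential conjugate updates are equivalent to a single update on the pooled data, so total successes = posterior α − prior α and total failures = posterior β − prior β.
Total across both batches: 32−19=13 heads, 26−17=9 tails.
Subtract the second batch: 13−8=5 heads and 9−3=6 tails.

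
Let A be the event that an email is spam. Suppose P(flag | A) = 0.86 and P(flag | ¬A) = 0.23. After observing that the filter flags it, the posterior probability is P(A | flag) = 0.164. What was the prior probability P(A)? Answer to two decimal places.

Bayes' rule in odds form gives O(A|E) = O(A)·[P(E|A)/P(E|¬A)], hence O(A) = O(A|E)/LR.
Posterior odds = 0.164/(1−0.164) = 0.1962. LR = 0.86/0.23 = 3.7391.
Prior odds = 0.1962/3.7391 = 0.0525, so P(A) = 0.0525/(1+0.0525) ≈ 0.05.

P(A) = 0.05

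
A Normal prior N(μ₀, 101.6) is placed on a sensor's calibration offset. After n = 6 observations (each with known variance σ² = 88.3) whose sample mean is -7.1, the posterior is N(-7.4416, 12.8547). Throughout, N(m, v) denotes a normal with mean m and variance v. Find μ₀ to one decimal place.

The posterior mean is a precision-weighted average: μ_n = (τ₀μ₀ + τ_data·x̄)/(τ₀+τ_data), with τ₀=1/σ₀² and τ_data=n/σ².
Here τ₀ = 1/101.6 = 0.009843 and τ_data = 6/88.3 = 0.067950, so τ_n = 0.077793.
Rearranging for μ₀: μ₀ = (μ_n·τ_n − τ_data·x̄)/τ₀ = (-7.4416·0.077793 − 0.067950·-7.1) / 0.009843 = -0.096459/0.009843 ≈ -9.8.

μ₀ = -9.8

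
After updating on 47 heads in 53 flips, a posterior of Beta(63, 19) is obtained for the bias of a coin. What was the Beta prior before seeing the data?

A Beta(a, b) prior with s successes and f failures in binomial data gives a Beta(a+s, b+f) posterior.
So a = 63 − 47 = 16 and b = 19 − 6 = 13.

Beta(16, 13)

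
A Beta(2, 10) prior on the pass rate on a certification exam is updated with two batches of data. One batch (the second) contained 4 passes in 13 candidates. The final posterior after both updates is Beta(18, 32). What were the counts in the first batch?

Sequential conjugate updates are equivalent to a single update on the pooled data, so total successes = posterior α − prior α and total failures = posterior β − prior β.
Total across both batches: 18−2=16 passes, 32−10=22 failures.
Subtract the second batch: 16−4=12 passes and 22−9=13 failures.

12 passes and 13 failures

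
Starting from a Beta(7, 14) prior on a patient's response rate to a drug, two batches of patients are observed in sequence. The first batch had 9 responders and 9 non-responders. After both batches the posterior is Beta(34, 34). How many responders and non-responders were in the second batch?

18 responders and 11 non-responders

Because Beta–binomial updating is additive in the counts, the combined data contributed (α_post−α_prior, β_post−β_prior) successes and failures.
Total across both batches: 34−7=27 responders, 34−14=20 non-responders.
Subtract the first batch: 27−9=18 responders and 20−9=11 non-responders.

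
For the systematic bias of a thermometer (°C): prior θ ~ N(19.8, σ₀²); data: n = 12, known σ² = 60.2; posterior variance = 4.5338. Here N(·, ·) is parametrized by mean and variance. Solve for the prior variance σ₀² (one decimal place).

Posterior precision equals prior precision plus data precision: 1/σ_n² = 1/σ₀² + n/σ².
So 1/σ₀² = 1/4.5338 − 12/60.2 = 0.220566 − 0.199336 = 0.021230.
Hence σ₀² = 1/0.021230 ≈ 47.1.

σ₀² = 47.1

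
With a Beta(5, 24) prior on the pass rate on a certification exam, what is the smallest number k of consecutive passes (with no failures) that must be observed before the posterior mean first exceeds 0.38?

k = 10

After k passes and 0 failures the posterior is Beta(5+k, 24), with mean (5+k)/(5+24+k).
Set (5+k)/(29+k) > 0.38 and solve: k > (0.38·29 − 5)/(1 − 0.38) = 9.710.
The smallest integer exceeding 9.710 is 10.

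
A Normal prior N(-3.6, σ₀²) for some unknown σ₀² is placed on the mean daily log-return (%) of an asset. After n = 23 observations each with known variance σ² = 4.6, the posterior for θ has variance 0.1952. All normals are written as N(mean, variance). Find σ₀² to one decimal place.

σ₀² = 8.1

For the Normal–Normal model with known σ², precisions add: τ_n = τ₀ + n/σ².
So 1/σ₀² = 1/0.1952 − 23/4.6 = 5.122951 − 5.000000 = 0.122951.
Hence σ₀² = 1/0.122951 ≈ 8.1.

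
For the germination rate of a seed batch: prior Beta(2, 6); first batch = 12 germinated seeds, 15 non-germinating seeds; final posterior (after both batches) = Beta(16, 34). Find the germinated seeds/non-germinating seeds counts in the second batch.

2 germinated seeds and 13 non-germinating seeds

Because Beta–binomial updating is additive in the counts, the combined data contributed (α_post−α_prior, β_post−β_prior) successes and failures.
Total across both batches: 16−2=14 germinated seeds, 34−6=28 non-germinating seeds.
Subtract the first batch: 14−12=2 germinated seeds and 28−15=13 non-germinating seeds.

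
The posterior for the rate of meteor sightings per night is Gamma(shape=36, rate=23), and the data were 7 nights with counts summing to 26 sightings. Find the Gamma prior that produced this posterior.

Gamma–Poisson conjugacy: posterior shape = α + Σxᵢ, posterior rate = β + n.
So α = 36 − 26 = 10 and β = 23 − 7 = 16.

Gamma(shape=10, rate=16)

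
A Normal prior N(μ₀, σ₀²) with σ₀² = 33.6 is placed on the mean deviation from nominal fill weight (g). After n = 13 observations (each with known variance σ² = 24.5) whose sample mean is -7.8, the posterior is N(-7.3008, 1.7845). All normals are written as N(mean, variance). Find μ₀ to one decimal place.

μ₀ = 1.6

The posterior mean is a precision-weighted average: μ_n = (τ₀μ₀ + τ_data·x̄)/(τ₀+τ_data), with τ₀=1/σ₀² and τ_data=n/σ².
Here τ₀ = 1/33.6 = 0.029762 and τ_data = 13/24.5 = 0.530612, so τ_n = 0.560374.
Rearranging for μ₀: μ₀ = (μ_n·τ_n − τ_data·x̄)/τ₀ = (-7.3008·0.560374 − 0.530612·-7.8) / 0.029762 = 0.047595/0.029762 ≈ 1.6.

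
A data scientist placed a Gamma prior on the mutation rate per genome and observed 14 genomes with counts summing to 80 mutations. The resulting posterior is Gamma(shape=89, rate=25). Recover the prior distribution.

A Gamma(α, β) prior (rate parametrization) on a Poisson rate with n observations summing to S gives posterior Gamma(α+S, β+n).
So α = 89 − 80 = 9 and β = 25 − 14 = 11.

Gamma(shape=9, rate=11)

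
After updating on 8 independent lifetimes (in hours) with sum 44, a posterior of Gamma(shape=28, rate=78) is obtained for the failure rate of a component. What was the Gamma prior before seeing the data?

Gamma(shape=20, rate=34)

Gamma–exponential conjugacy: posterior shape = α + n, posterior rate = β + Σtᵢ.
So α = 28 − 8 = 20 and β = 78 − 44 = 34.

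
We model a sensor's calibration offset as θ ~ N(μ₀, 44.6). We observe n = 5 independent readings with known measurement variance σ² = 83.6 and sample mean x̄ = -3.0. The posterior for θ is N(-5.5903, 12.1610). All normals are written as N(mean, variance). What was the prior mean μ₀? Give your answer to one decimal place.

With known observation variance, the Normal–Normal posterior has precision τ_n = τ₀ + n/σ² and mean μ_n = (τ₀μ₀ + (n/σ²)x̄)/τ_n.
Here τ₀ = 1/44.6 = 0.022422 and τ_data = 5/83.6 = 0.059809, so τ_n = 0.082231.
Rearranging for μ₀: μ₀ = (μ_n·τ_n − τ_data·x̄)/τ₀ = (-5.5903·0.082231 − 0.059809·-3.0) / 0.022422 = -0.280269/0.022422 ≈ -12.5.

μ₀ = -12.5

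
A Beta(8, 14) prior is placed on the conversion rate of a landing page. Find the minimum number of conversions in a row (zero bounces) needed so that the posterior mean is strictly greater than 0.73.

After k conversions and 0 bounces the posterior is Beta(8+k, 14), with mean (8+k)/(8+14+k).
Set (8+k)/(22+k) > 0.73 and solve: k > (0.73·22 − 8)/(1 − 0.73) = 29.852.
The smallest integer exceeding 29.852 is 30, and checking k=30: (38)/(52) = 0.7308 > 0.73.

k = 30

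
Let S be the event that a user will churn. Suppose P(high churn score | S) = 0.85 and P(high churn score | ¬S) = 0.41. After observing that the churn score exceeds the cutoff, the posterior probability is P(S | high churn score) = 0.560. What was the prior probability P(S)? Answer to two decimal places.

P(S) = 0.38

In odds form, posterior odds = prior odds × likelihood ratio, so prior odds = posterior odds ÷ LR.
Posterior odds = 0.560/(1−0.560) = 1.2727. LR = 0.85/0.41 = 2.0732.
Prior odds = 1.2727/2.0732 = 0.6139, so P(S) = 0.6139/(1+0.6139) ≈ 0.38.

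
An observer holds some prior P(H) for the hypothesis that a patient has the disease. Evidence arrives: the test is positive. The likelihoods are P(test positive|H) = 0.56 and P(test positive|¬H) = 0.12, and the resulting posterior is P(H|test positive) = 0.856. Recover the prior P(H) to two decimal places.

In odds form, posterior odds = prior odds × likelihood ratio, so prior odds = posterior odds ÷ LR.
Posterior odds = 0.856/(1−0.856) = 5.9444. LR = 0.56/0.12 = 4.6667.
Prior odds = 5.9444/4.6667 = 1.2738, so P(H) = 1.2738/(1+1.2738) ≈ 0.56.

P(H) = 0.56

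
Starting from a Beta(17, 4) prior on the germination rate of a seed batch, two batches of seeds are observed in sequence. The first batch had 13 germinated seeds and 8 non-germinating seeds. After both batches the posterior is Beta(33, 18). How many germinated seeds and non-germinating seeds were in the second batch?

Because Beta–binomial updating is additive in the counts, the combined data contributed (α_post−α_prior, β_post−β_prior) successes and failures.
Total across both batches: 33−17=16 germinated seeds, 18−4=14 non-germinating seeds.
Subtract the first batch: 16−13=3 germinated seeds and 14−8=6 non-germinating seeds.

3 germinated seeds and 6 non-germinating seeds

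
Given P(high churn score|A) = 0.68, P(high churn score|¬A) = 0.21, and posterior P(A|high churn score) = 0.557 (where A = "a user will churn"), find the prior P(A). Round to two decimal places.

In odds form, posterior odds = prior odds × likelihood ratio, so prior odds = posterior odds ÷ LR.
Posterior odds = 0.557/(1−0.557) = 1.2573. LR = 0.68/0.21 = 3.2381.
Prior odds = 1.2573/3.2381 = 0.3883, so P(A) = 0.3883/(1+0.3883) ≈ 0.28.

P(A) = 0.28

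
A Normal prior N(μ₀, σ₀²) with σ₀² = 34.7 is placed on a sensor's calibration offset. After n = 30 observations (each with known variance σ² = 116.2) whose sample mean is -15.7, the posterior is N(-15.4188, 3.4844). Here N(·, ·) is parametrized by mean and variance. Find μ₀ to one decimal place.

With known observation variance, the Normal–Normal posterior has precision τ_n = τ₀ + n/σ² and mean μ_n = (τ₀μ₀ + (n/σ²)x̄)/τ_n.
Here τ₀ = 1/34.7 = 0.028818 and τ_data = 30/116.2 = 0.258176, so τ_n = 0.286994.
Rearranging for μ₀: μ₀ = (μ_n·τ_n − τ_data·x̄)/τ₀ = (-15.4188·0.286994 − 0.258176·-15.7) / 0.028818 = -0.371740/0.028818 ≈ -12.9.

μ₀ = -12.9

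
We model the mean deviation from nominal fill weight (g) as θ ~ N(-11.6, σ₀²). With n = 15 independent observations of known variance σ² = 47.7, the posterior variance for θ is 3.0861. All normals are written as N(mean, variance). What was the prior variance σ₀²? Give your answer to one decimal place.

Posterior precision equals prior precision plus data precision: 1/σ_n² = 1/σ₀² + n/σ².
So 1/σ₀² = 1/3.0861 − 15/47.7 = 0.324034 − 0.314465 = 0.009569.
Hence σ₀² = 1/0.009569 ≈ 104.5.

σ₀² = 104.5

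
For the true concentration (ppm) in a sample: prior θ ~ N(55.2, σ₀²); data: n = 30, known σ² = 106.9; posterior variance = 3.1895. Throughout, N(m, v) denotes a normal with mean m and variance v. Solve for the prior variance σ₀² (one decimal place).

For the Normal–Normal model with known σ², precisions add: τ_n = τ₀ + n/σ².
So 1/σ₀² = 1/3.1895 − 30/106.9 = 0.313529 − 0.280636 = 0.032893.
Hence σ₀² = 1/0.032893 ≈ 30.4.

σ₀² = 30.4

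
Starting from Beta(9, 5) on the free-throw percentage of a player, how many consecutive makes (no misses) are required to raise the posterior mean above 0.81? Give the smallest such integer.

After k makes and 0 misses the posterior is Beta(9+k, 5), with mean (9+k)/(9+5+k).
Set (9+k)/(14+k) > 0.81 and solve: k > (0.81·14 − 9)/(1 − 0.81) = 12.316.
The smallest integer exceeding 12.316 is 13, and checking k=13: (22)/(27) = 0.8148 > 0.81.

k = 13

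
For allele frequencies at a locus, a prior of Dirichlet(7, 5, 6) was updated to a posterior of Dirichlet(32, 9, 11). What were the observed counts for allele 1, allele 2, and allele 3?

For a Dirichlet(α) prior with multinomial counts c, the posterior is Dirichlet(α + c) componentwise.
Counts are posterior − prior componentwise: 32−7=25, 9−5=4, 11−6=5.

counts (25, 4, 5)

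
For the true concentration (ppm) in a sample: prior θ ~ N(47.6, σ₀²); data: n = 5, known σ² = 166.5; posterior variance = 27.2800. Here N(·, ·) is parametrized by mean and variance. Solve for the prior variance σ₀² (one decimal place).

Posterior precision equals prior precision plus data precision: 1/σ_n² = 1/σ₀² + n/σ².
So 1/σ₀² = 1/27.2800 − 5/166.5 = 0.036657 − 0.030030 = 0.006627.
Hence σ₀² = 1/0.006627 ≈ 150.9.

σ₀² = 150.9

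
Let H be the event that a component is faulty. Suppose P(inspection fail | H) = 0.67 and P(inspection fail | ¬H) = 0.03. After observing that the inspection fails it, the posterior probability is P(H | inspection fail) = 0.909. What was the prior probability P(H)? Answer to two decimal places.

In odds form, posterior odds = prior odds × likelihood ratio, so prior odds = posterior odds ÷ LR.
Posterior odds = 0.909/(1−0.909) = 9.9890. LR = 0.67/0.03 = 22.3333.
Prior odds = 9.9890/22.3333 = 0.4473, so P(H) = 0.4473/(1+0.4473) ≈ 0.31.

P(H) = 0.31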